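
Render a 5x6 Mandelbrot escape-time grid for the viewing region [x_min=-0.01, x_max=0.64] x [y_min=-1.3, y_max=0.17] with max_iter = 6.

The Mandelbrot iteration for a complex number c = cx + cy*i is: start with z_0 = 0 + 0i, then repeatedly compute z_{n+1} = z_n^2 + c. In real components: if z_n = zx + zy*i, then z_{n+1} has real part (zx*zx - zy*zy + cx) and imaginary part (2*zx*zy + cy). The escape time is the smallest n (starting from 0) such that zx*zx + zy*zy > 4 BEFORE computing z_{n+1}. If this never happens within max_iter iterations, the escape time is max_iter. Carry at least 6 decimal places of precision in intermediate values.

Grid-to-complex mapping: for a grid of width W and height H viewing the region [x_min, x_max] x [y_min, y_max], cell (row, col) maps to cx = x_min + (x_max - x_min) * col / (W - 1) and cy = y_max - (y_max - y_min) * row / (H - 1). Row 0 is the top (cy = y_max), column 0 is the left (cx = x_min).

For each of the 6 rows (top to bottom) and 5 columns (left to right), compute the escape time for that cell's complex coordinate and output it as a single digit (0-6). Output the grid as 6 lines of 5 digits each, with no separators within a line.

Answer: 66654
66654
66663
66643
64332
22222

Derivation:
(row=0, col=0): c = -0.0100 + 0.1700i → escape time 6
(row=0, col=1): c = 0.1525 + 0.1700i → escape time 6
(row=0, col=2): c = 0.3150 + 0.1700i → escape time 6
(row=0, col=3): c = 0.4775 + 0.1700i → escape time 5
(row=0, col=4): c = 0.6400 + 0.1700i → escape time 4
(row=1, col=0): c = -0.0100 + -0.1240i → escape time 6
(row=1, col=1): c = 0.1525 + -0.1240i → escape time 6
(row=1, col=2): c = 0.3150 + -0.1240i → escape time 6
(row=1, col=3): c = 0.4775 + -0.1240i → escape time 5
(row=1, col=4): c = 0.6400 + -0.1240i → escape time 4
(row=2, col=0): c = -0.0100 + -0.4180i → escape time 6
(row=2, col=1): c = 0.1525 + -0.4180i → escape time 6
(row=2, col=2): c = 0.3150 + -0.4180i → escape time 6
(row=2, col=3): c = 0.4775 + -0.4180i → escape time 6
(row=2, col=4): c = 0.6400 + -0.4180i → escape time 3
(row=3, col=0): c = -0.0100 + -0.7120i → escape time 6
(row=3, col=1): c = 0.1525 + -0.7120i → escape time 6
(row=3, col=2): c = 0.3150 + -0.7120i → escape time 6
(row=3, col=3): c = 0.4775 + -0.7120i → escape time 4
(row=3, col=4): c = 0.6400 + -0.7120i → escape time 3
(row=4, col=0): c = -0.0100 + -1.0060i → escape time 6
(row=4, col=1): c = 0.1525 + -1.0060i → escape time 4
(row=4, col=2): c = 0.3150 + -1.0060i → escape time 3
(row=4, col=3): c = 0.4775 + -1.0060i → escape time 3
(row=4, col=4): c = 0.6400 + -1.0060i → escape time 2
(row=5, col=0): c = -0.0100 + -1.3000i → escape time 2
(row=5, col=1): c = 0.1525 + -1.3000i → escape time 2
(row=5, col=2): c = 0.3150 + -1.3000i → escape time 2
(row=5, col=3): c = 0.4775 + -1.3000i → escape time 2
(row=5, col=4): c = 0.6400 + -1.3000i → escape time 2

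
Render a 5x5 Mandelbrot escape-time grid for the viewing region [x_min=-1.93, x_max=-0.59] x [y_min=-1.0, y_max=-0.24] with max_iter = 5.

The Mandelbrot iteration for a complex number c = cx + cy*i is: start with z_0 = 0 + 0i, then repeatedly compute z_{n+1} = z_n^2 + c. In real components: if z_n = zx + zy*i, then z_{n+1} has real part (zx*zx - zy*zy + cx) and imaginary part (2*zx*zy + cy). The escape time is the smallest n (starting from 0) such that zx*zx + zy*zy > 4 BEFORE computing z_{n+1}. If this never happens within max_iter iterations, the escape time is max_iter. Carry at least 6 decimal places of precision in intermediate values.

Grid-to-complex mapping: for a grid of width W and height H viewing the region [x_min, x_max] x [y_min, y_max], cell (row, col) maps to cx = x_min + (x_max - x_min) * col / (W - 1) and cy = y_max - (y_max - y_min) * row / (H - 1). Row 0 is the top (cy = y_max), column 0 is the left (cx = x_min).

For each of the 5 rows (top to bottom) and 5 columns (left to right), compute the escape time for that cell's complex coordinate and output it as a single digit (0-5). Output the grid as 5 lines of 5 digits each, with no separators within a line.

(row=0, col=0): c = -1.9300 + -0.2400i → escape time 3
(row=0, col=1): c = -1.5950 + -0.2400i → escape time 5
(row=0, col=2): c = -1.2600 + -0.2400i → escape time 5
(row=0, col=3): c = -0.9250 + -0.2400i → escape time 5
(row=0, col=4): c = -0.5900 + -0.2400i → escape time 5
(row=1, col=0): c = -1.9300 + -0.4300i → escape time 2
(row=1, col=1): c = -1.5950 + -0.4300i → escape time 3
(row=1, col=2): c = -1.2600 + -0.4300i → escape time 5
(row=1, col=3): c = -0.9250 + -0.4300i → escape time 5
(row=1, col=4): c = -0.5900 + -0.4300i → escape time 5
(row=2, col=0): c = -1.9300 + -0.6200i → escape time 1
(row=2, col=1): c = -1.5950 + -0.6200i → escape time 3
(row=2, col=2): c = -1.2600 + -0.6200i → escape time 3
(row=2, col=3): c = -0.9250 + -0.6200i → escape time 5
(row=2, col=4): c = -0.5900 + -0.6200i → escape time 5
(row=3, col=0): c = -1.9300 + -0.8100i → escape time 1
(row=3, col=1): c = -1.5950 + -0.8100i → escape time 3
(row=3, col=2): c = -1.2600 + -0.8100i → escape time 3
(row=3, col=3): c = -0.9250 + -0.8100i → escape time 3
(row=3, col=4): c = -0.5900 + -0.8100i → escape time 4
(row=4, col=0): c = -1.9300 + -1.0000i → escape time 1
(row=4, col=1): c = -1.5950 + -1.0000i → escape time 2
(row=4, col=2): c = -1.2600 + -1.0000i → escape time 3
(row=4, col=3): c = -0.9250 + -1.0000i → escape time 3
(row=4, col=4): c = -0.5900 + -1.0000i → escape time 4

Answer: 35555
23555
13355
13334
12334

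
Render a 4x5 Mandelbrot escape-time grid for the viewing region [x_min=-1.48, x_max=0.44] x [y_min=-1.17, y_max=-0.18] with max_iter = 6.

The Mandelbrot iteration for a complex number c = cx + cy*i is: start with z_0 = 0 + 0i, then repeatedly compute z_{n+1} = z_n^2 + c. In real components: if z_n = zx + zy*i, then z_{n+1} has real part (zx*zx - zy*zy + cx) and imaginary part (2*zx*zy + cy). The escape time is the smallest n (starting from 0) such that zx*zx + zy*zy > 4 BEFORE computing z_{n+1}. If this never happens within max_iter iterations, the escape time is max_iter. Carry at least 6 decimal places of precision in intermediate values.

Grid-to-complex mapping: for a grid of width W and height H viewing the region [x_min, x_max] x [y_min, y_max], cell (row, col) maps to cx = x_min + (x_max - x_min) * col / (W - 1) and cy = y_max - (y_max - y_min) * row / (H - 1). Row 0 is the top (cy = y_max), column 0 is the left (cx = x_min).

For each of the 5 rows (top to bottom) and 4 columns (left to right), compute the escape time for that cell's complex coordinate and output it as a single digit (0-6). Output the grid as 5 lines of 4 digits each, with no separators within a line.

Answer: 5666
4666
3465
3363
2342

Derivation:
(row=0, col=0): c = -1.4800 + -0.1800i → escape time 5
(row=0, col=1): c = -0.8400 + -0.1800i → escape time 6
(row=0, col=2): c = -0.2000 + -0.1800i → escape time 6
(row=0, col=3): c = 0.4400 + -0.1800i → escape time 6
(row=1, col=0): c = -1.4800 + -0.4275i → escape time 4
(row=1, col=1): c = -0.8400 + -0.4275i → escape time 6
(row=1, col=2): c = -0.2000 + -0.4275i → escape time 6
(row=1, col=3): c = 0.4400 + -0.4275i → escape time 6
(row=2, col=0): c = -1.4800 + -0.6750i → escape time 3
(row=2, col=1): c = -0.8400 + -0.6750i → escape time 4
(row=2, col=2): c = -0.2000 + -0.6750i → escape time 6
(row=2, col=3): c = 0.4400 + -0.6750i → escape time 5
(row=3, col=0): c = -1.4800 + -0.9225i → escape time 3
(row=3, col=1): c = -0.8400 + -0.9225i → escape time 3
(row=3, col=2): c = -0.2000 + -0.9225i → escape time 6
(row=3, col=3): c = 0.4400 + -0.9225i → escape time 3
(row=4, col=0): c = -1.4800 + -1.1700i → escape time 2
(row=4, col=1): c = -0.8400 + -1.1700i → escape time 3
(row=4, col=2): c = -0.2000 + -1.1700i → escape time 4
(row=4, col=3): c = 0.4400 + -1.1700i → escape time 2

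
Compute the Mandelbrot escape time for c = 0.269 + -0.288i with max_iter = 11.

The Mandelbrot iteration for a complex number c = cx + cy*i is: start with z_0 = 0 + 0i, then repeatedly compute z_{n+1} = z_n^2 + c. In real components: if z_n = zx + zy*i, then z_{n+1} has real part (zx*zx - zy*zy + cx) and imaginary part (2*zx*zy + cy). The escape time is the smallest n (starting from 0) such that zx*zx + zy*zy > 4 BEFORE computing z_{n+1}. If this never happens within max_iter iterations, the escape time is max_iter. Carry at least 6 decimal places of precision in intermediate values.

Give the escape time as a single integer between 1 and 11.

Answer: 11

Derivation:
z_0 = 0 + 0i, c = 0.2690 + -0.2880i
Iter 1: z = 0.2690 + -0.2880i, |z|^2 = 0.1553
Iter 2: z = 0.2584 + -0.4429i, |z|^2 = 0.2630
Iter 3: z = 0.1396 + -0.5169i, |z|^2 = 0.2867
Iter 4: z = 0.0213 + -0.4323i, |z|^2 = 0.1873
Iter 5: z = 0.0826 + -0.3064i, |z|^2 = 0.1007
Iter 6: z = 0.1819 + -0.3386i, |z|^2 = 0.1477
Iter 7: z = 0.1875 + -0.4112i, |z|^2 = 0.2042
Iter 8: z = 0.1350 + -0.4422i, |z|^2 = 0.2138
Iter 9: z = 0.0917 + -0.4074i, |z|^2 = 0.1744
Iter 10: z = 0.1114 + -0.3627i, |z|^2 = 0.1440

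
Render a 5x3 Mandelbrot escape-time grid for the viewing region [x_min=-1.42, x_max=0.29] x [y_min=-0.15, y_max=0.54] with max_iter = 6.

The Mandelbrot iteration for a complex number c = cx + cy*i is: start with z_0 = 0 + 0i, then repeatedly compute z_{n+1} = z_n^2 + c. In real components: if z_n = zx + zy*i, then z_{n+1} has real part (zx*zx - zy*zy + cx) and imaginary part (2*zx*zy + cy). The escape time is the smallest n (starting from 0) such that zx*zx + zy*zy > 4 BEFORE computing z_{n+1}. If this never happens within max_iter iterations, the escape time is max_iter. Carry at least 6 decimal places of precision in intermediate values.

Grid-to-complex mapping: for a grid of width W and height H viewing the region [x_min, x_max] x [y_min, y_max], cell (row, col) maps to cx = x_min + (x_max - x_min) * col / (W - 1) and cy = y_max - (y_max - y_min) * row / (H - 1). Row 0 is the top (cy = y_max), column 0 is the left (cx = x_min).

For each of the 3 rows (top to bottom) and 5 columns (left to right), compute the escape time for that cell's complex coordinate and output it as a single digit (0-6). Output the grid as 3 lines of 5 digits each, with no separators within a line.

(row=0, col=0): c = -1.4200 + 0.5400i → escape time 3
(row=0, col=1): c = -0.9925 + 0.5400i → escape time 5
(row=0, col=2): c = -0.5650 + 0.5400i → escape time 6
(row=0, col=3): c = -0.1375 + 0.5400i → escape time 6
(row=0, col=4): c = 0.2900 + 0.5400i → escape time 6
(row=1, col=0): c = -1.4200 + 0.1950i → escape time 6
(row=1, col=1): c = -0.9925 + 0.1950i → escape time 6
(row=1, col=2): c = -0.5650 + 0.1950i → escape time 6
(row=1, col=3): c = -0.1375 + 0.1950i → escape time 6
(row=1, col=4): c = 0.2900 + 0.1950i → escape time 6
(row=2, col=0): c = -1.4200 + -0.1500i → escape time 6
(row=2, col=1): c = -0.9925 + -0.1500i → escape time 6
(row=2, col=2): c = -0.5650 + -0.1500i → escape time 6
(row=2, col=3): c = -0.1375 + -0.1500i → escape time 6
(row=2, col=4): c = 0.2900 + -0.1500i → escape time 6

Answer: 35666
66666
66666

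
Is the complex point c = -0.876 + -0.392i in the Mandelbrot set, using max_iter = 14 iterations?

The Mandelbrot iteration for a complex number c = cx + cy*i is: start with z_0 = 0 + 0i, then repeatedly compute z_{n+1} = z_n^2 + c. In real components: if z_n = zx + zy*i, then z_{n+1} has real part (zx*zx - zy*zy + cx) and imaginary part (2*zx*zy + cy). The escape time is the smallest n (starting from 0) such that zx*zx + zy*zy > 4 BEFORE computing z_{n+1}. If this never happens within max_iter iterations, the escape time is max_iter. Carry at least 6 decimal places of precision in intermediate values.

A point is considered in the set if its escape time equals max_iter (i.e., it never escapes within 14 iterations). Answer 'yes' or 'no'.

Answer: no

Derivation:
z_0 = 0 + 0i, c = -0.8760 + -0.3920i
Iter 1: z = -0.8760 + -0.3920i, |z|^2 = 0.9210
Iter 2: z = -0.2623 + 0.2948i, |z|^2 = 0.1557
Iter 3: z = -0.8941 + -0.5466i, |z|^2 = 1.0982
Iter 4: z = -0.3754 + 0.5855i, |z|^2 = 0.4837
Iter 5: z = -1.0779 + -0.8316i, |z|^2 = 1.8534
Iter 6: z = -0.4057 + 1.4007i, |z|^2 = 2.1266
Iter 7: z = -2.6734 + -1.5285i, |z|^2 = 9.4834
Escaped at iteration 7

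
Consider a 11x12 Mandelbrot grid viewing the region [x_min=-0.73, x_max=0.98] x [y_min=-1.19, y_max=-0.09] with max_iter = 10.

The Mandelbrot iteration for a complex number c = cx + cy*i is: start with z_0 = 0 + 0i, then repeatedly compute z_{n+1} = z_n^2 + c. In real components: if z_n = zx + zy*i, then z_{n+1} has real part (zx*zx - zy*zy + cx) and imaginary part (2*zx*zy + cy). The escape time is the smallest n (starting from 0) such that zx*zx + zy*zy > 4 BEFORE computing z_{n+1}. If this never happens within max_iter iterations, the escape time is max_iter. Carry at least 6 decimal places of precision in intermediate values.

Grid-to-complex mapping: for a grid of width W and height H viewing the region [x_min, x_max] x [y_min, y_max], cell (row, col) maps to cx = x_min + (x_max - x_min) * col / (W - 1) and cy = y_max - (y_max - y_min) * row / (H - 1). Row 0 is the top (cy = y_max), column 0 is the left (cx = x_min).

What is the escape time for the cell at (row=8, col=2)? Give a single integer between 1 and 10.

z_0 = 0 + 0i, c = -0.3880 + -0.8900i
Iter 1: z = -0.3880 + -0.8900i, |z|^2 = 0.9426
Iter 2: z = -1.0296 + -0.1994i, |z|^2 = 1.0997
Iter 3: z = 0.6322 + -0.4795i, |z|^2 = 0.6296
Iter 4: z = -0.2182 + -1.4963i, |z|^2 = 2.2866
Iter 5: z = -2.5793 + -0.2370i, |z|^2 = 6.7092
Escaped at iteration 5

Answer: 5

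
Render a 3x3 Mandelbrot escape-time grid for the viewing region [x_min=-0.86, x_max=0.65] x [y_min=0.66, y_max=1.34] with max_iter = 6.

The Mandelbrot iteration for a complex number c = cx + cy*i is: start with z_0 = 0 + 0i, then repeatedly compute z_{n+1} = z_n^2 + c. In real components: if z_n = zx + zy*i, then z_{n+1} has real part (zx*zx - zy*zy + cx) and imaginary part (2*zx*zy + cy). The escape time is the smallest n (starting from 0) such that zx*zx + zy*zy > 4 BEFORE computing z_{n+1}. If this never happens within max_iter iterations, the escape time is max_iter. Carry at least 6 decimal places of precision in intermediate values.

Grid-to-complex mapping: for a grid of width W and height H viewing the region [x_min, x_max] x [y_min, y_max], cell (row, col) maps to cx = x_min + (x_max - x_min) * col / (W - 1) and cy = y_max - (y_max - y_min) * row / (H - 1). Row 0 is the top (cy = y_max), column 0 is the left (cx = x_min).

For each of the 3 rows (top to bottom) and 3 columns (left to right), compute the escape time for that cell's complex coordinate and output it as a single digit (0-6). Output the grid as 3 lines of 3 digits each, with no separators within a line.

(row=0, col=0): c = -0.8600 + 1.3400i → escape time 2
(row=0, col=1): c = -0.1050 + 1.3400i → escape time 2
(row=0, col=2): c = 0.6500 + 1.3400i → escape time 2
(row=1, col=0): c = -0.8600 + 1.0000i → escape time 3
(row=1, col=1): c = -0.1050 + 1.0000i → escape time 6
(row=1, col=2): c = 0.6500 + 1.0000i → escape time 2
(row=2, col=0): c = -0.8600 + 0.6600i → escape time 4
(row=2, col=1): c = -0.1050 + 0.6600i → escape time 6
(row=2, col=2): c = 0.6500 + 0.6600i → escape time 3

Answer: 222
362
463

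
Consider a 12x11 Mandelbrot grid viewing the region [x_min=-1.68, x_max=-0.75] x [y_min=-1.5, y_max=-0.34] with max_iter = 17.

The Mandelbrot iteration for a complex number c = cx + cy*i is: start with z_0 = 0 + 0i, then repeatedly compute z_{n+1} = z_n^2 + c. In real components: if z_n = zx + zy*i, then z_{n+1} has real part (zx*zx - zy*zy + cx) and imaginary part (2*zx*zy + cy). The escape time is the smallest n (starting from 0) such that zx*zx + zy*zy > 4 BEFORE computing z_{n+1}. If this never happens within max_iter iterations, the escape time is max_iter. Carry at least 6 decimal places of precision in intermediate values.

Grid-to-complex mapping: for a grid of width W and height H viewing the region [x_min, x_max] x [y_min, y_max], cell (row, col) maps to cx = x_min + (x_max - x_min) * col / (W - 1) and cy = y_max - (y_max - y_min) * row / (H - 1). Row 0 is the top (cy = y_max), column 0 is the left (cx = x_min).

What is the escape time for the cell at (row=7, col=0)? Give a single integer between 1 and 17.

Answer: 1

Derivation:
z_0 = 0 + 0i, c = -1.6800 + -1.1520i
Iter 1: z = -1.6800 + -1.1520i, |z|^2 = 4.1495
Escaped at iteration 1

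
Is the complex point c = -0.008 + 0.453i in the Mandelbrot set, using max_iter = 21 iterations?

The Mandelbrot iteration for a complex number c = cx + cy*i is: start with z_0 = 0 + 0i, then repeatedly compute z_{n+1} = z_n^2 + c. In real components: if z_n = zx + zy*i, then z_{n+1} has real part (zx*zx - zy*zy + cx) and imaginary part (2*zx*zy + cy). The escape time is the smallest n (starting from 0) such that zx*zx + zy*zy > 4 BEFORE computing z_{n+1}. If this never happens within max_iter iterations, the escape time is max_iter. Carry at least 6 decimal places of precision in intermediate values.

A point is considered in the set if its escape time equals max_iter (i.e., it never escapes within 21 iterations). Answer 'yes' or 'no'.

Answer: yes

Derivation:
z_0 = 0 + 0i, c = -0.0080 + 0.4530i
Iter 1: z = -0.0080 + 0.4530i, |z|^2 = 0.2053
Iter 2: z = -0.2131 + 0.4458i, |z|^2 = 0.2441
Iter 3: z = -0.1613 + 0.2630i, |z|^2 = 0.0952
Iter 4: z = -0.0512 + 0.3682i, |z|^2 = 0.1382
Iter 5: z = -0.1409 + 0.4153i, |z|^2 = 0.1924
Iter 6: z = -0.1606 + 0.3359i, |z|^2 = 0.1386
Iter 7: z = -0.0950 + 0.3451i, |z|^2 = 0.1281
Iter 8: z = -0.1180 + 0.3874i, |z|^2 = 0.1640
Iter 9: z = -0.1441 + 0.3615i, |z|^2 = 0.1515
Iter 10: z = -0.1179 + 0.3488i, |z|^2 = 0.1355
Iter 11: z = -0.1157 + 0.3707i, |z|^2 = 0.1508
Iter 12: z = -0.1321 + 0.3672i, |z|^2 = 0.1523
Iter 13: z = -0.1254 + 0.3560i, |z|^2 = 0.1425
Iter 14: z = -0.1190 + 0.3637i, |z|^2 = 0.1465
Iter 15: z = -0.1261 + 0.3664i, |z|^2 = 0.1502
Iter 16: z = -0.1264 + 0.3606i, |z|^2 = 0.1460
Iter 17: z = -0.1220 + 0.3619i, |z|^2 = 0.1459
Iter 18: z = -0.1241 + 0.3647i, |z|^2 = 0.1484
Iter 19: z = -0.1256 + 0.3625i, |z|^2 = 0.1472
Iter 20: z = -0.1236 + 0.3619i, |z|^2 = 0.1463
Did not escape in 21 iterations → in set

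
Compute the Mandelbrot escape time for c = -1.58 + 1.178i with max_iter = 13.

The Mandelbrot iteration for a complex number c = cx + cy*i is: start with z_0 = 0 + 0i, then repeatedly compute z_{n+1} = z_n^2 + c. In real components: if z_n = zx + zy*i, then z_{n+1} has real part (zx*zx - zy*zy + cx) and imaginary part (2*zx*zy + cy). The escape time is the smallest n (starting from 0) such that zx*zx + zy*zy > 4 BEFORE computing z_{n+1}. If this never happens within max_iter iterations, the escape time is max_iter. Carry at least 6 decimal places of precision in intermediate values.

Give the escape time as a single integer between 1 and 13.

Answer: 2

Derivation:
z_0 = 0 + 0i, c = -1.5800 + 1.1780i
Iter 1: z = -1.5800 + 1.1780i, |z|^2 = 3.8841
Iter 2: z = -0.4713 + -2.5445i, |z|^2 = 6.6965
Escaped at iteration 2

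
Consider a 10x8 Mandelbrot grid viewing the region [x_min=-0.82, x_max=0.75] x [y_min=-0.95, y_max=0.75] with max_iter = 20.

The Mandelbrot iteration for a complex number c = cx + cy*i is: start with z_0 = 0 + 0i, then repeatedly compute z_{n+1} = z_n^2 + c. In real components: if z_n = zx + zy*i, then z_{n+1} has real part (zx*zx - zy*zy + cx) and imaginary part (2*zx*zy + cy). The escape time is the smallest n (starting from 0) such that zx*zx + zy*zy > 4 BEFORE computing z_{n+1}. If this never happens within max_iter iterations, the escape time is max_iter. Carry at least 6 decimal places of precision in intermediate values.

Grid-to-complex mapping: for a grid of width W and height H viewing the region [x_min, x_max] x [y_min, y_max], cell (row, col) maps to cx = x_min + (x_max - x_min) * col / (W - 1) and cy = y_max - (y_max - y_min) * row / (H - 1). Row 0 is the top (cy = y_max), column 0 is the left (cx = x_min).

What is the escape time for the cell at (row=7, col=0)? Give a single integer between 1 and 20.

z_0 = 0 + 0i, c = -0.8200 + -0.9500i
Iter 1: z = -0.8200 + -0.9500i, |z|^2 = 1.5749
Iter 2: z = -1.0501 + 0.6080i, |z|^2 = 1.4724
Iter 3: z = -0.0870 + -2.2269i, |z|^2 = 4.9667
Escaped at iteration 3

Answer: 3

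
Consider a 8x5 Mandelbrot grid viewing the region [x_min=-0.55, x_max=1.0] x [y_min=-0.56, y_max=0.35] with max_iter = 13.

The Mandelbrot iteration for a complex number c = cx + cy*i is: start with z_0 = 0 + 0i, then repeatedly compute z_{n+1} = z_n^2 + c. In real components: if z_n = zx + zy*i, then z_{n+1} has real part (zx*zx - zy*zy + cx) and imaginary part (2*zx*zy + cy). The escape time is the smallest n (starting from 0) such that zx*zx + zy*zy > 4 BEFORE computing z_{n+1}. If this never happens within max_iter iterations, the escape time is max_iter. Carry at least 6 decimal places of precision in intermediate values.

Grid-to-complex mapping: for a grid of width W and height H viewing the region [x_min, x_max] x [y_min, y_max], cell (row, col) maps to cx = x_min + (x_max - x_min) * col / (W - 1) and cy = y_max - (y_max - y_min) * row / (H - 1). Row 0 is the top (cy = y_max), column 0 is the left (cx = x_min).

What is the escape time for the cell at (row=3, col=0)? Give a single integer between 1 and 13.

Answer: 13

Derivation:
z_0 = 0 + 0i, c = -0.5500 + -0.3325i
Iter 1: z = -0.5500 + -0.3325i, |z|^2 = 0.4131
Iter 2: z = -0.3581 + 0.0333i, |z|^2 = 0.1293
Iter 3: z = -0.4229 + -0.3563i, |z|^2 = 0.3058
Iter 4: z = -0.4981 + -0.0311i, |z|^2 = 0.2491
Iter 5: z = -0.3029 + -0.3015i, |z|^2 = 0.1826
Iter 6: z = -0.5492 + -0.1499i, |z|^2 = 0.3241
Iter 7: z = -0.2709 + -0.1679i, |z|^2 = 0.1016
Iter 8: z = -0.5048 + -0.2416i, |z|^2 = 0.3132
Iter 9: z = -0.3535 + -0.0886i, |z|^2 = 0.1328
Iter 10: z = -0.4329 + -0.2698i, |z|^2 = 0.2602
Iter 11: z = -0.4354 + -0.0989i, |z|^2 = 0.1994
Iter 12: z = -0.3702 + -0.2464i, |z|^2 = 0.1977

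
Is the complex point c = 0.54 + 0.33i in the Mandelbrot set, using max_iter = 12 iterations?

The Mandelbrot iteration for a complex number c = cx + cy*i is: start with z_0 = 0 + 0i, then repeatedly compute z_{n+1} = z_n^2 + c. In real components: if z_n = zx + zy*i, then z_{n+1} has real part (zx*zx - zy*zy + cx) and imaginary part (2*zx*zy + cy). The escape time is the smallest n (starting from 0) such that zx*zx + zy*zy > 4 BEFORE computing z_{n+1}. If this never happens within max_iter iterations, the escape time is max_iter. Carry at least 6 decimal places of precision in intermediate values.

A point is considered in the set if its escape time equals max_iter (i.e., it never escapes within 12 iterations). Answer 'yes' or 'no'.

z_0 = 0 + 0i, c = 0.5400 + 0.3300i
Iter 1: z = 0.5400 + 0.3300i, |z|^2 = 0.4005
Iter 2: z = 0.7227 + 0.6864i, |z|^2 = 0.9934
Iter 3: z = 0.5912 + 1.3221i, |z|^2 = 2.0975
Iter 4: z = -0.8585 + 1.8931i, |z|^2 = 4.3211
Escaped at iteration 4

Answer: no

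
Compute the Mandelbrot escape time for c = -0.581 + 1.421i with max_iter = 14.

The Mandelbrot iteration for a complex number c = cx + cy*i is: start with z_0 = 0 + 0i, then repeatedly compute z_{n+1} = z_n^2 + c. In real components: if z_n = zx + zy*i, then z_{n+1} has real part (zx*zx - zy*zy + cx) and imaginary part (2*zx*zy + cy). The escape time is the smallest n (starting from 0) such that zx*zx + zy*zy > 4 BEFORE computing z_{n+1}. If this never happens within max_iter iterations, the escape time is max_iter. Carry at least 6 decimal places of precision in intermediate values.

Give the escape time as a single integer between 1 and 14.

Answer: 2

Derivation:
z_0 = 0 + 0i, c = -0.5810 + 1.4210i
Iter 1: z = -0.5810 + 1.4210i, |z|^2 = 2.3568
Iter 2: z = -2.2627 + -0.2302i, |z|^2 = 5.1727
Escaped at iteration 2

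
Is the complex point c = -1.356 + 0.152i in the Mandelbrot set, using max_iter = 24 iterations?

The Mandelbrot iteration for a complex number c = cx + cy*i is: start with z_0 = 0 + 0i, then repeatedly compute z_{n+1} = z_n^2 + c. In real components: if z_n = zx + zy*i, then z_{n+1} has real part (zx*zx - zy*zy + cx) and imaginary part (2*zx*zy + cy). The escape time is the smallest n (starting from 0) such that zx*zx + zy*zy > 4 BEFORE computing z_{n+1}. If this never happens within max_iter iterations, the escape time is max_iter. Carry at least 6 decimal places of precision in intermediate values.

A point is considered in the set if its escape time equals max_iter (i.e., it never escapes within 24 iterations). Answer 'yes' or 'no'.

Answer: no

Derivation:
z_0 = 0 + 0i, c = -1.3560 + 0.1520i
Iter 1: z = -1.3560 + 0.1520i, |z|^2 = 1.8618
Iter 2: z = 0.4596 + -0.2602i, |z|^2 = 0.2790
Iter 3: z = -1.2125 + -0.0872i, |z|^2 = 1.4777
Iter 4: z = 0.1064 + 0.3635i, |z|^2 = 0.1435
Iter 5: z = -1.4768 + 0.2294i, |z|^2 = 2.2335
Iter 6: z = 0.7723 + -0.5255i, |z|^2 = 0.8726
Iter 7: z = -1.0357 + -0.6597i, |z|^2 = 1.5078
Iter 8: z = -0.7185 + 1.5184i, |z|^2 = 2.8220
Iter 9: z = -3.1454 + -2.0301i, |z|^2 = 14.0148
Escaped at iteration 9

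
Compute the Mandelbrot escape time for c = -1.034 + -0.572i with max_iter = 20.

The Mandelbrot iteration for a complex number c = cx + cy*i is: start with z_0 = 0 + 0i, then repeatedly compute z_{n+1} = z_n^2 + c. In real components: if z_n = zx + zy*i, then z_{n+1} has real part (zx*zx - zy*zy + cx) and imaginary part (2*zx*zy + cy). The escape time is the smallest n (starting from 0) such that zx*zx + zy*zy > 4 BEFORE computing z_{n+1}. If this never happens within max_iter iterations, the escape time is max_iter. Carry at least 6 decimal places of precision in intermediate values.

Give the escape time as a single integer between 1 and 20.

z_0 = 0 + 0i, c = -1.0340 + -0.5720i
Iter 1: z = -1.0340 + -0.5720i, |z|^2 = 1.3963
Iter 2: z = -0.2920 + 0.6109i, |z|^2 = 0.4585
Iter 3: z = -1.3219 + -0.9288i, |z|^2 = 2.6101
Iter 4: z = -0.1492 + 1.8836i, |z|^2 = 3.5701
Iter 5: z = -4.5596 + -1.1341i, |z|^2 = 22.0762
Escaped at iteration 5

Answer: 5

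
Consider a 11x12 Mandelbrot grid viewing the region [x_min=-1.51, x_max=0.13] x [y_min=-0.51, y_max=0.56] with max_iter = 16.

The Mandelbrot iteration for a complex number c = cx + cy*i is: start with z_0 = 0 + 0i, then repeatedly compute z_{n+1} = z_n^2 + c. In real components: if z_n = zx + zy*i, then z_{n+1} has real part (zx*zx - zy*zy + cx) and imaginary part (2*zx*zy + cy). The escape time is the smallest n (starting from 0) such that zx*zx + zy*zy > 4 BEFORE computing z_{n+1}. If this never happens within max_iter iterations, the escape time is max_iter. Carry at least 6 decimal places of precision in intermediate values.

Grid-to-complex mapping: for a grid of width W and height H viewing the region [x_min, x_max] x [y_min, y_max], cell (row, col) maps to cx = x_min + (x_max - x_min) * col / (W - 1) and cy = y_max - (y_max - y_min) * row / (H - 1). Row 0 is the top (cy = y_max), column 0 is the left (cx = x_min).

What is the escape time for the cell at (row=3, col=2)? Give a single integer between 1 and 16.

Answer: 16

Derivation:
z_0 = 0 + 0i, c = -1.1820 + 0.2682i
Iter 1: z = -1.1820 + 0.2682i, |z|^2 = 1.4690
Iter 2: z = 0.1432 + -0.3658i, |z|^2 = 0.1543
Iter 3: z = -1.2953 + 0.1634i, |z|^2 = 1.7045
Iter 4: z = 0.4691 + -0.1552i, |z|^2 = 0.2441
Iter 5: z = -0.9860 + 0.1226i, |z|^2 = 0.9873
Iter 6: z = -0.2248 + 0.0264i, |z|^2 = 0.0512
Iter 7: z = -1.1322 + 0.2563i, |z|^2 = 1.3475
Iter 8: z = 0.0341 + -0.3122i, |z|^2 = 0.0986
Iter 9: z = -1.2783 + 0.2469i, |z|^2 = 1.6950
Iter 10: z = 0.3911 + -0.3630i, |z|^2 = 0.2848
Iter 11: z = -1.1608 + -0.0158i, |z|^2 = 1.3478
Iter 12: z = 0.1653 + 0.3048i, |z|^2 = 0.1202
Iter 13: z = -1.2476 + 0.3690i, |z|^2 = 1.6926
Iter 14: z = 0.2384 + -0.6524i, |z|^2 = 0.4825
Iter 15: z = -1.5508 + -0.0429i, |z|^2 = 2.4070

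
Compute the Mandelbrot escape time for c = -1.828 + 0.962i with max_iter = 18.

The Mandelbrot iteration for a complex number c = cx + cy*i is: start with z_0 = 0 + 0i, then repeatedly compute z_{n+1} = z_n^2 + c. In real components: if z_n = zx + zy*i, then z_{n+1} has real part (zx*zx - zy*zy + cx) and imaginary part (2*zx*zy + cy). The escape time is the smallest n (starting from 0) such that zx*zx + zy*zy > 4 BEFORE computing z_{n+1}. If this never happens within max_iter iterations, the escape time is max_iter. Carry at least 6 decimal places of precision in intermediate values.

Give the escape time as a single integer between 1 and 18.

z_0 = 0 + 0i, c = -1.8280 + 0.9620i
Iter 1: z = -1.8280 + 0.9620i, |z|^2 = 4.2670
Escaped at iteration 1

Answer: 1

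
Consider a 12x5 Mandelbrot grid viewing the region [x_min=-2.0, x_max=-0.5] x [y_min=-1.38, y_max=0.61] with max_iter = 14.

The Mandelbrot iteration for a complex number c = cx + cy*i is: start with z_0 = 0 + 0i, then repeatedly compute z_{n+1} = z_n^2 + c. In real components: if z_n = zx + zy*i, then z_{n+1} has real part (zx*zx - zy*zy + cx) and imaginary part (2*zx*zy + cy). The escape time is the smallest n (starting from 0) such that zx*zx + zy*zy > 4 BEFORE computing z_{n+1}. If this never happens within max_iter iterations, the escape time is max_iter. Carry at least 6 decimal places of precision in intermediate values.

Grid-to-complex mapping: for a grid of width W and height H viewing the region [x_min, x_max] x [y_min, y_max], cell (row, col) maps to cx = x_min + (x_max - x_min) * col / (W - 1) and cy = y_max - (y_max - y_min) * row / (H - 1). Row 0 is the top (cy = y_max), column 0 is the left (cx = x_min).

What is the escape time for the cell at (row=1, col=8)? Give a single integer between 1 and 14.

Answer: 14

Derivation:
z_0 = 0 + 0i, c = -0.9091 + 0.1125i
Iter 1: z = -0.9091 + 0.1125i, |z|^2 = 0.8391
Iter 2: z = -0.0953 + -0.0920i, |z|^2 = 0.0176
Iter 3: z = -0.9085 + 0.1300i, |z|^2 = 0.8422
Iter 4: z = -0.1007 + -0.1238i, |z|^2 = 0.0255
Iter 5: z = -0.9143 + 0.1374i, |z|^2 = 0.8548
Iter 6: z = -0.0921 + -0.1388i, |z|^2 = 0.0277
Iter 7: z = -0.9199 + 0.1381i, |z|^2 = 0.8652
Iter 8: z = -0.0820 + -0.1415i, |z|^2 = 0.0267
Iter 9: z = -0.9224 + 0.1357i, |z|^2 = 0.8692
Iter 10: z = -0.0767 + -0.1378i, |z|^2 = 0.0249
Iter 11: z = -0.9222 + 0.1336i, |z|^2 = 0.8683
Iter 12: z = -0.0765 + -0.1340i, |z|^2 = 0.0238
Iter 13: z = -0.9212 + 0.1330i, |z|^2 = 0.8663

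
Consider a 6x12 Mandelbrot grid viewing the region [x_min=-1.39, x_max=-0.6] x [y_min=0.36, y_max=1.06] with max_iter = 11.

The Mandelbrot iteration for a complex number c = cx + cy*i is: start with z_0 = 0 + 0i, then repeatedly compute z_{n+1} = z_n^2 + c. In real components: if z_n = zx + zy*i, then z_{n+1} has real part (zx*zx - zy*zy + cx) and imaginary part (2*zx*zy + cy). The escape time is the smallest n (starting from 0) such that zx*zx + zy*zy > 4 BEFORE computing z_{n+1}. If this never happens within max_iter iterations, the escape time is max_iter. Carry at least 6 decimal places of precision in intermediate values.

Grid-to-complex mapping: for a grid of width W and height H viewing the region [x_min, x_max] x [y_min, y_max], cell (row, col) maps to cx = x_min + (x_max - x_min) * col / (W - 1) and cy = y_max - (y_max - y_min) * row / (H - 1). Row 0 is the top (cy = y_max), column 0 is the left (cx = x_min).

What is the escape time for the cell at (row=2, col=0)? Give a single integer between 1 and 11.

z_0 = 0 + 0i, c = -1.3900 + 0.9327i
Iter 1: z = -1.3900 + 0.9327i, |z|^2 = 2.8021
Iter 2: z = -0.3279 + -1.6603i, |z|^2 = 2.8640
Iter 3: z = -4.0389 + 2.0215i, |z|^2 = 20.3993
Escaped at iteration 3

Answer: 3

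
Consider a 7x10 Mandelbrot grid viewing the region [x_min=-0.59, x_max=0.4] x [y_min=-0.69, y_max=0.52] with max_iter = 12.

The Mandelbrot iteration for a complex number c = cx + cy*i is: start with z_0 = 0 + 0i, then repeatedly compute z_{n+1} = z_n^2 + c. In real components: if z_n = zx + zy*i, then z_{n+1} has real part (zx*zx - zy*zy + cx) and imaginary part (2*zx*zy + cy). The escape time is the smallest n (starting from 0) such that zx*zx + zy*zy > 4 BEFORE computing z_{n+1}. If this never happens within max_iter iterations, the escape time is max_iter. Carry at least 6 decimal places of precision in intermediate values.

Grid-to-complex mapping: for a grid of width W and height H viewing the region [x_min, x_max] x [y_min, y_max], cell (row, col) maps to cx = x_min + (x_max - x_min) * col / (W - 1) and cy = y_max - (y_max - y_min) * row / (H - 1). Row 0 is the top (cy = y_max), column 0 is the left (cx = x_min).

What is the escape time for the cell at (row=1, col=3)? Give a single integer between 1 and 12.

Answer: 12

Derivation:
z_0 = 0 + 0i, c = -0.0950 + 0.3856i
Iter 1: z = -0.0950 + 0.3856i, |z|^2 = 0.1577
Iter 2: z = -0.2346 + 0.3123i, |z|^2 = 0.1526
Iter 3: z = -0.1375 + 0.2390i, |z|^2 = 0.0760
Iter 4: z = -0.1332 + 0.3198i, |z|^2 = 0.1200
Iter 5: z = -0.1795 + 0.3003i, |z|^2 = 0.1224
Iter 6: z = -0.1530 + 0.2777i, |z|^2 = 0.1005
Iter 7: z = -0.1487 + 0.3006i, |z|^2 = 0.1125
Iter 8: z = -0.1632 + 0.2961i, |z|^2 = 0.1143
Iter 9: z = -0.1561 + 0.2889i, |z|^2 = 0.1078
Iter 10: z = -0.1541 + 0.2954i, |z|^2 = 0.1110
Iter 11: z = -0.1585 + 0.2945i, |z|^2 = 0.1119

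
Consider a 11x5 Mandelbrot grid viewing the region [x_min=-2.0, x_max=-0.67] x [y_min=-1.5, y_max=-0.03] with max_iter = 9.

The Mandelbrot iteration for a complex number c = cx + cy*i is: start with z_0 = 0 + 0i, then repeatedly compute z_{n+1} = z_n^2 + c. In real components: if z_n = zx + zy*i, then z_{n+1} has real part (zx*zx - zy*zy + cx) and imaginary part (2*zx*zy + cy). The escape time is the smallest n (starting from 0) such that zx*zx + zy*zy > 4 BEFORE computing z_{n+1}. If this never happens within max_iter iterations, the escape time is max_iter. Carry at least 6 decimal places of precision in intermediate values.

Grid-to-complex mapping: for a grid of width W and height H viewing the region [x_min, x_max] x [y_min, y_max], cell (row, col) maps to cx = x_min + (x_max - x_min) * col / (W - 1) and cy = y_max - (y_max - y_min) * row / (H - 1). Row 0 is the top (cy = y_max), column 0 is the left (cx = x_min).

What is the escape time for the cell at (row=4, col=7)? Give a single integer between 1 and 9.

Answer: 2

Derivation:
z_0 = 0 + 0i, c = -1.0690 + -1.5000i
Iter 1: z = -1.0690 + -1.5000i, |z|^2 = 3.3928
Iter 2: z = -2.1762 + 1.7070i, |z|^2 = 7.6499
Escaped at iteration 2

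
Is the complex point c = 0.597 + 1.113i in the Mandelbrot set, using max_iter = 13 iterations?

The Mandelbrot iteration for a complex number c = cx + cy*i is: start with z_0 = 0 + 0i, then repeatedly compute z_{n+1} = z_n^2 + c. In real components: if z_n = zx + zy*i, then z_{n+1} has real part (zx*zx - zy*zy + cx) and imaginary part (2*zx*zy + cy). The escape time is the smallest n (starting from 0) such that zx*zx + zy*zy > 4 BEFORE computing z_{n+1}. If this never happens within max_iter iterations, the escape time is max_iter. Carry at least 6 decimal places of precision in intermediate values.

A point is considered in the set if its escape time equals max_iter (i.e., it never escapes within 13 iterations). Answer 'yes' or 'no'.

Answer: no

Derivation:
z_0 = 0 + 0i, c = 0.5970 + 1.1130i
Iter 1: z = 0.5970 + 1.1130i, |z|^2 = 1.5952
Iter 2: z = -0.2854 + 2.4419i, |z|^2 = 6.0444
Escaped at iteration 2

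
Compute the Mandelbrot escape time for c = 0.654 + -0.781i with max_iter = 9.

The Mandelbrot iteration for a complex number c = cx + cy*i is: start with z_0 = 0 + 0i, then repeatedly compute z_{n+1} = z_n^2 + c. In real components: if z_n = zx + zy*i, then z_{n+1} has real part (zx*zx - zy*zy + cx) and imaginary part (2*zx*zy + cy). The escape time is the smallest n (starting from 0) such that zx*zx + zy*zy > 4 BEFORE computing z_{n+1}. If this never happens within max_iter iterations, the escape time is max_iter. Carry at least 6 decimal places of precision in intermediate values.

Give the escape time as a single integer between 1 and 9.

z_0 = 0 + 0i, c = 0.6540 + -0.7810i
Iter 1: z = 0.6540 + -0.7810i, |z|^2 = 1.0377
Iter 2: z = 0.4718 + -1.8025i, |z|^2 = 3.4717
Iter 3: z = -2.3726 + -2.4817i, |z|^2 = 11.7883
Escaped at iteration 3

Answer: 3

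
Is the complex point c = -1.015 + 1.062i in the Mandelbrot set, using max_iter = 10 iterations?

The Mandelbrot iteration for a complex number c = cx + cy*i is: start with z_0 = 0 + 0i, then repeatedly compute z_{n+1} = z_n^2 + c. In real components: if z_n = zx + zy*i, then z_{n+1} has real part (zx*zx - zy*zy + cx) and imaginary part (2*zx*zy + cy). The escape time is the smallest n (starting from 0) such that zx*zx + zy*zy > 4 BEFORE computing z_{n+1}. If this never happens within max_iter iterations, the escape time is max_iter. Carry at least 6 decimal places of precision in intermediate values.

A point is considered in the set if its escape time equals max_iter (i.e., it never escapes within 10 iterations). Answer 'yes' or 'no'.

z_0 = 0 + 0i, c = -1.0150 + 1.0620i
Iter 1: z = -1.0150 + 1.0620i, |z|^2 = 2.1581
Iter 2: z = -1.1126 + -1.0939i, |z|^2 = 2.4345
Iter 3: z = -0.9736 + 3.4961i, |z|^2 = 13.1706
Escaped at iteration 3

Answer: no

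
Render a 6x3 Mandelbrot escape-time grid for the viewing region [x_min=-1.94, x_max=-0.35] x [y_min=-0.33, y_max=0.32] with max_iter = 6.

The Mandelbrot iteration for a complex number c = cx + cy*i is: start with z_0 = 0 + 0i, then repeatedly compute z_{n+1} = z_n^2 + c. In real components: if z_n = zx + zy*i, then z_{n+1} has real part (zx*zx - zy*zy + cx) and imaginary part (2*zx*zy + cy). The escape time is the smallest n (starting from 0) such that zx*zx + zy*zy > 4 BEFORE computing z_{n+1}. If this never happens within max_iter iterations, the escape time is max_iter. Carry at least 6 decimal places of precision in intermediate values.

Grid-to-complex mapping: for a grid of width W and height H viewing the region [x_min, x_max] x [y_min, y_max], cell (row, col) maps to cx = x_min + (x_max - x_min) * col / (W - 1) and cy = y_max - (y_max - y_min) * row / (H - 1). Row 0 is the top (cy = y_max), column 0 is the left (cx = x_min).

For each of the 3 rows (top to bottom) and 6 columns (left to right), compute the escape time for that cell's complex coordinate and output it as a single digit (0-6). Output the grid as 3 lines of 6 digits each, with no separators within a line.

Answer: 346666
666666
346666

Derivation:
(row=0, col=0): c = -1.9400 + 0.3200i → escape time 3
(row=0, col=1): c = -1.6220 + 0.3200i → escape time 4
(row=0, col=2): c = -1.3040 + 0.3200i → escape time 6
(row=0, col=3): c = -0.9860 + 0.3200i → escape time 6
(row=0, col=4): c = -0.6680 + 0.3200i → escape time 6
(row=0, col=5): c = -0.3500 + 0.3200i → escape time 6
(row=1, col=0): c = -1.9400 + -0.0050i → escape time 6
(row=1, col=1): c = -1.6220 + -0.0050i → escape time 6
(row=1, col=2): c = -1.3040 + -0.0050i → escape time 6
(row=1, col=3): c = -0.9860 + -0.0050i → escape time 6
(row=1, col=4): c = -0.6680 + -0.0050i → escape time 6
(row=1, col=5): c = -0.3500 + -0.0050i → escape time 6
(row=2, col=0): c = -1.9400 + -0.3300i → escape time 3
(row=2, col=1): c = -1.6220 + -0.3300i → escape time 4
(row=2, col=2): c = -1.3040 + -0.3300i → escape time 6
(row=2, col=3): c = -0.9860 + -0.3300i → escape time 6
(row=2, col=4): c = -0.6680 + -0.3300i → escape time 6
(row=2, col=5): c = -0.3500 + -0.3300i → escape time 6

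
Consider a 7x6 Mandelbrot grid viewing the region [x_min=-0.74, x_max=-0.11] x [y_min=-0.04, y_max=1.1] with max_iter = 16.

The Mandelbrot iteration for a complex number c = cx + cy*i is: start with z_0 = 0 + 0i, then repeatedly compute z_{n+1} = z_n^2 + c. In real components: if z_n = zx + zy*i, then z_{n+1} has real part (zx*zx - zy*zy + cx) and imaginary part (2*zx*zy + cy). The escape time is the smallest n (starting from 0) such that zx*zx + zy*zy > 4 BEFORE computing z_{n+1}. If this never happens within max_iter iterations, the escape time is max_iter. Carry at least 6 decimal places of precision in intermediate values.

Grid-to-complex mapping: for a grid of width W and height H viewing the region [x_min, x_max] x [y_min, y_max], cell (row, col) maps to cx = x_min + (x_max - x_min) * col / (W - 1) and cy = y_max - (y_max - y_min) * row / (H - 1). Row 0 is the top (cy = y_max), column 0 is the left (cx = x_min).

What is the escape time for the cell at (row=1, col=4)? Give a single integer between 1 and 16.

Answer: 6

Derivation:
z_0 = 0 + 0i, c = -0.3200 + 0.8720i
Iter 1: z = -0.3200 + 0.8720i, |z|^2 = 0.8628
Iter 2: z = -0.9780 + 0.3139i, |z|^2 = 1.0550
Iter 3: z = 0.5379 + 0.2580i, |z|^2 = 0.3559
Iter 4: z = -0.0972 + 1.1495i, |z|^2 = 1.3309
Iter 5: z = -1.6320 + 0.6485i, |z|^2 = 3.0840
Iter 6: z = 1.9229 + -1.2447i, |z|^2 = 5.2467
Escaped at iteration 6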